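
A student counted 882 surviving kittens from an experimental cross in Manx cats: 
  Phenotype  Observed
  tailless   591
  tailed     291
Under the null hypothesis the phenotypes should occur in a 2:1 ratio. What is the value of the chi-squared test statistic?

The 2:1 ratio has 3 parts, so with N = 882 the expected counts are:
  tailless: 882 × 2/3 = 588
  tailed: 882 × 1/3 = 294
χ² = Σ (O − E)² / E
  tailless: (591 − 588)² / 588 = 0.0153
  tailed: (291 − 294)² / 294 = 0.0306
χ² = 0.0153 + 0.0306 = 0.0459 ≈ 0.046

0.046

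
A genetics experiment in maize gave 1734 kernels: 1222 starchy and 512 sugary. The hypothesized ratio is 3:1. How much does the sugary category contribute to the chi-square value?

Under the 3:1 hypothesis (Σ ratio = 4, N = 1734):
  starchy: 1734 × 3/4 = 1300.5
  sugary: 1734 × 1/4 = 433.5
Contribution of sugary: (512 − 433.5)² / 433.5 = 14.2151

14.215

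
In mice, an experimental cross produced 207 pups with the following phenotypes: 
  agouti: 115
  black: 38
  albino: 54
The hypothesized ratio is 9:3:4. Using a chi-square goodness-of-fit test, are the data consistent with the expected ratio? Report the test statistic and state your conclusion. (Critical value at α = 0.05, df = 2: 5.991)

0.133; consistent

Total ratio parts = 16. Expected numbers out of 207:
  agouti: 207 × 9/16 = 116.4375
  black: 207 × 3/16 = 38.8125
  albino: 207 × 4/16 = 51.75
χ² = Σ (O − E)² / E
  agouti: (115 − 116.4375)² / 116.4375 = 0.0177
  black: (38 − 38.8125)² / 38.8125 = 0.0170
  albino: (54 − 51.75)² / 51.75 = 0.0978
χ² = 0.0177 + 0.0170 + 0.0978 = 0.1325 ≈ 0.133
Degrees of freedom = 3 − 1 = 2; critical value at α = 0.05 is 5.991.
Since 0.133 < 5.991, we fail to reject the null hypothesis — the data are consistent with the 9:3:4 ratio.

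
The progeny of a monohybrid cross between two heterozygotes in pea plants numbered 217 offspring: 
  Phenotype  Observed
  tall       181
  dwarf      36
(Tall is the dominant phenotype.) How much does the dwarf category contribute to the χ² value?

6.139

For a monohybrid cross between heterozygotes with complete dominance, the expected phenotypic ratio is 3:1.
Total ratio parts = 4. Expected numbers out of 217:
  tall: 217 × 3/4 = 162.75
  dwarf: 217 × 1/4 = 54.25
Contribution of dwarf: (36 − 54.25)² / 54.25 = 6.1394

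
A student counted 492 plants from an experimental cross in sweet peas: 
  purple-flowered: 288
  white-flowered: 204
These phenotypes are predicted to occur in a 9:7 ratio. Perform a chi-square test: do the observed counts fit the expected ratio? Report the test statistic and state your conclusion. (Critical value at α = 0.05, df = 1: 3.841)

The 9:7 ratio has 16 parts, so with N = 492 the expected counts are:
  purple-flowered: 492 × 9/16 = 276.75
  white-flowered: 492 × 7/16 = 215.25
χ² = Σ (O − E)² / E
  purple-flowered: (288 − 276.75)² / 276.75 = 0.4573
  white-flowered: (204 − 215.25)² / 215.25 = 0.5880
χ² = 0.4573 + 0.5880 = 1.0453 ≈ 1.045
Degrees of freedom = 2 − 1 = 1; critical value at α = 0.05 is 3.841.
Since 1.045 < 3.841, we fail to reject the null hypothesis — the data are consistent with the 9:7 ratio.

1.045; consistent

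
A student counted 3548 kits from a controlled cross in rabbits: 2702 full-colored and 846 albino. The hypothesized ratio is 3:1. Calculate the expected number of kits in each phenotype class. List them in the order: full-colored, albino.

2661, 887

Expected counts for N = 3548 under a 3:1 ratio (total parts = 4):
  full-colored: 3548 × 3/4 = 2661
  albino: 3548 × 1/4 = 887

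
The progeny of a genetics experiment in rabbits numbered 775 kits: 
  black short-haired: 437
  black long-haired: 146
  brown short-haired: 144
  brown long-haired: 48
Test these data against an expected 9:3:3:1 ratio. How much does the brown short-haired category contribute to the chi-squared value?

Under the 9:3:3:1 hypothesis (Σ ratio = 16, N = 775):
  black short-haired: 775 × 9/16 = 435.9375
  black long-haired: 775 × 3/16 = 145.3125
  brown short-haired: 775 × 3/16 = 145.3125
  brown long-haired: 775 × 1/16 = 48.4375
Contribution of brown short-haired: (144 − 145.3125)² / 145.3125 = 0.0119

0.012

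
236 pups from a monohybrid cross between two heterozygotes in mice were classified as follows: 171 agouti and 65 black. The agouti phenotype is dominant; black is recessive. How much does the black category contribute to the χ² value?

For a monohybrid cross between heterozygotes with complete dominance, the expected phenotypic ratio is 3:1.
Under the 3:1 hypothesis (Σ ratio = 4, N = 236):
  agouti: 236 × 3/4 = 177
  black: 236 × 1/4 = 59
Contribution of black: (65 − 59)² / 59 = 0.6102

0.610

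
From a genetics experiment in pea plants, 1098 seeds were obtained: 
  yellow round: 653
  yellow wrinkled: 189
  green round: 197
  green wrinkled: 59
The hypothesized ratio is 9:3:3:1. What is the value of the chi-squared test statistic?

5.142

Under the 9:3:3:1 hypothesis (Σ ratio = 16, N = 1098):
  yellow round: 1098 × 9/16 = 617.625
  yellow wrinkled: 1098 × 3/16 = 205.875
  green round: 1098 × 3/16 = 205.875
  green wrinkled: 1098 × 1/16 = 68.625
χ² = Σ (O − E)² / E
  yellow round: (653 − 617.625)² / 617.625 = 2.0261
  yellow wrinkled: (189 − 205.875)² / 205.875 = 1.3832
  green round: (197 − 205.875)² / 205.875 = 0.3826
  green wrinkled: (59 − 68.625)² / 68.625 = 1.3500
χ² = 2.0261 + 1.3832 + 0.3826 + 1.3500 = 5.1419 ≈ 5.142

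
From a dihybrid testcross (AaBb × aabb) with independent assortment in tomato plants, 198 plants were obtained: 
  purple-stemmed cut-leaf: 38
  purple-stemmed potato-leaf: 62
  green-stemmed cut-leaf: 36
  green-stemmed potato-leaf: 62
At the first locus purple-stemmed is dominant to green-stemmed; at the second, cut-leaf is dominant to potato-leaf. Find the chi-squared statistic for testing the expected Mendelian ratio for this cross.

A dihybrid testcross with independent assortment gives a 1:1:1:1 ratio.
Total ratio parts = 4. Expected numbers out of 198:
  purple-stemmed cut-leaf: 198 × 1/4 = 49.5
  purple-stemmed potato-leaf: 198 × 1/4 = 49.5
  green-stemmed cut-leaf: 198 × 1/4 = 49.5
  green-stemmed potato-leaf: 198 × 1/4 = 49.5
χ² = Σ (O − E)² / E
  purple-stemmed cut-leaf: (38 − 49.5)² / 49.5 = 2.6717
  purple-stemmed potato-leaf: (62 − 49.5)² / 49.5 = 3.1566
  green-stemmed cut-leaf: (36 − 49.5)² / 49.5 = 3.6818
  green-stemmed potato-leaf: (62 − 49.5)² / 49.5 = 3.1566
χ² = 2.6717 + 3.1566 + 3.6818 + 3.1566 = 12.6667 ≈ 12.667

12.667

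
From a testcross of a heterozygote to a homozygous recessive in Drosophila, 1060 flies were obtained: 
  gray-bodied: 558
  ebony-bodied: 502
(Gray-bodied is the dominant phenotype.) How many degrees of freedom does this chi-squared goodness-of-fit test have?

A testcross of a heterozygote (Aa × aa) gives a 1:1 phenotypic ratio.
A goodness-of-fit test with 2 phenotype classes has df = 2 − 1 = 1.

1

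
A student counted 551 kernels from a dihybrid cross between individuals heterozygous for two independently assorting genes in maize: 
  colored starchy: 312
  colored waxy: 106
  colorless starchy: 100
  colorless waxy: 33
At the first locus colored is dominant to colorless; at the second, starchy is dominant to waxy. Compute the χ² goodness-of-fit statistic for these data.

A dihybrid F₂ with independent assortment and complete dominance at both loci gives a 9:3:3:1 phenotypic ratio.
The 9:3:3:1 ratio has 16 parts, so with N = 551 the expected counts are:
  colored starchy: 551 × 9/16 = 309.9375
  colored waxy: 551 × 3/16 = 103.3125
  colorless starchy: 551 × 3/16 = 103.3125
  colorless waxy: 551 × 1/16 = 34.4375
χ² = Σ (O − E)² / E
  colored starchy: (312 − 309.9375)² / 309.9375 = 0.0137
  colored waxy: (106 − 103.3125)² / 103.3125 = 0.0699
  colorless starchy: (100 − 103.3125)² / 103.3125 = 0.1062
  colorless waxy: (33 − 34.4375)² / 34.4375 = 0.0600
χ² = 0.0137 + 0.0699 + 0.1062 + 0.0600 = 0.2498 ≈ 0.250

0.250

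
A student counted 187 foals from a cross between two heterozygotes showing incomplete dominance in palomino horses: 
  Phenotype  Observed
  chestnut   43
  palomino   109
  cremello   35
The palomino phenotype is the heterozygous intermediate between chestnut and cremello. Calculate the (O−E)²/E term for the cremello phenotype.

2.953

With incomplete dominance, a heterozygote × heterozygote cross gives a 1:2:1 phenotypic ratio.
Under the 1:2:1 hypothesis (Σ ratio = 4, N = 187):
  chestnut: 187 × 1/4 = 46.75
  palomino: 187 × 2/4 = 93.5
  cremello: 187 × 1/4 = 46.75
Contribution of cremello: (35 − 46.75)² / 46.75 = 2.9532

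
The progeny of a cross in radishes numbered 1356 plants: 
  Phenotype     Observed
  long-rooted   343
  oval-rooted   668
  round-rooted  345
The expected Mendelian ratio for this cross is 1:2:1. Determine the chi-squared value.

Total ratio parts = 4. Expected numbers out of 1356:
  long-rooted: 1356 × 1/4 = 339
  oval-rooted: 1356 × 2/4 = 678
  round-rooted: 1356 × 1/4 = 339
χ² = Σ (O − E)² / E
  long-rooted: (343 − 339)² / 339 = 0.0472
  oval-rooted: (668 − 678)² / 678 = 0.1475
  round-rooted: (345 − 339)² / 339 = 0.1062
χ² = 0.0472 + 0.1475 + 0.1062 = 0.3009 ≈ 0.301

0.301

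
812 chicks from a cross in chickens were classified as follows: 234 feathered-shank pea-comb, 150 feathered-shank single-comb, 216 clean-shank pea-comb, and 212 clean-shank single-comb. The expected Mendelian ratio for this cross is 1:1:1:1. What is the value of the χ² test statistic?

Expected counts for N = 812 under a 1:1:1:1 ratio (total parts = 4):
  feathered-shank pea-comb: 812 × 1/4 = 203
  feathered-shank single-comb: 812 × 1/4 = 203
  clean-shank pea-comb: 812 × 1/4 = 203
  clean-shank single-comb: 812 × 1/4 = 203
χ² = Σ (O − E)² / E
  feathered-shank pea-comb: (234 − 203)² / 203 = 4.7340
  feathered-shank single-comb: (150 − 203)² / 203 = 13.8374
  clean-shank pea-comb: (216 − 203)² / 203 = 0.8325
  clean-shank single-comb: (212 − 203)² / 203 = 0.3990
χ² = 4.7340 + 13.8374 + 0.8325 + 0.3990 = 19.8029 ≈ 19.803

19.803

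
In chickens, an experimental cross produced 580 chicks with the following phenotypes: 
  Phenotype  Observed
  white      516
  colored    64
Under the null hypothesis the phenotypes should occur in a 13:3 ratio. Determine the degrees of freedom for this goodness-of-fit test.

1

A goodness-of-fit test with 2 phenotype classes has df = 2 − 1 = 1.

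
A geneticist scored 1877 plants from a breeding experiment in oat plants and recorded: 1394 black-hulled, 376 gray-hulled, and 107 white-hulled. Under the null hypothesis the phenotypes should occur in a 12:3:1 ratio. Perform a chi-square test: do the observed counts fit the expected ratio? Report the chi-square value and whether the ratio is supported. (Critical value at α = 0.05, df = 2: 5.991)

2.686; consistent

Total ratio parts = 16. Expected numbers out of 1877:
  black-hulled: 1877 × 12/16 = 1407.75
  gray-hulled: 1877 × 3/16 = 351.9375
  white-hulled: 1877 × 1/16 = 117.3125
χ² = Σ (O − E)² / E
  black-hulled: (1394 − 1407.75)² / 1407.75 = 0.1343
  gray-hulled: (376 − 351.9375)² / 351.9375 = 1.6452
  white-hulled: (107 − 117.3125)² / 117.3125 = 0.9065
χ² = 0.1343 + 1.6452 + 0.9065 = 2.686
Degrees of freedom = 3 − 1 = 2; critical value at α = 0.05 is 5.991.
Since 2.686 < 5.991, we fail to reject the null hypothesis — the data are consistent with the 12:3:1 ratio.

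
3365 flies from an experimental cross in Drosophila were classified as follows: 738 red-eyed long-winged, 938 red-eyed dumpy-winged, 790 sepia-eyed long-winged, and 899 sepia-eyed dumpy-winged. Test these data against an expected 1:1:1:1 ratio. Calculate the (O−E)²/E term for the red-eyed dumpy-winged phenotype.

Expected counts for N = 3365 under a 1:1:1:1 ratio (total parts = 4):
  red-eyed long-winged: 3365 × 1/4 = 841.25
  red-eyed dumpy-winged: 3365 × 1/4 = 841.25
  sepia-eyed long-winged: 3365 × 1/4 = 841.25
  sepia-eyed dumpy-winged: 3365 × 1/4 = 841.25
Contribution of red-eyed dumpy-winged: (938 − 841.25)² / 841.25 = 11.1270

11.127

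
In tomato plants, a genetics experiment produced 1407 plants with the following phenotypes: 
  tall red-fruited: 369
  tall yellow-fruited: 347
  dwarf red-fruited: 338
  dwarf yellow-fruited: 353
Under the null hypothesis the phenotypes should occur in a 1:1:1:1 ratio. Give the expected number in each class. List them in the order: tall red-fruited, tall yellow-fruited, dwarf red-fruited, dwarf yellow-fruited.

351.75, 351.75, 351.75, 351.75

Expected counts for N = 1407 under a 1:1:1:1 ratio (total parts = 4):
  tall red-fruited: 1407 × 1/4 = 351.75
  tall yellow-fruited: 1407 × 1/4 = 351.75
  dwarf red-fruited: 1407 × 1/4 = 351.75
  dwarf yellow-fruited: 1407 × 1/4 = 351.75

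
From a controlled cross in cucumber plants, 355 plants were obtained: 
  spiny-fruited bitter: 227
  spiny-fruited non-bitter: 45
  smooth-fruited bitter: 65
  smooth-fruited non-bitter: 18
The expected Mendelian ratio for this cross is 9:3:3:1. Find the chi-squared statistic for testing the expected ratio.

11.548

The 9:3:3:1 ratio has 16 parts, so with N = 355 the expected counts are:
  spiny-fruited bitter: 355 × 9/16 = 199.6875
  spiny-fruited non-bitter: 355 × 3/16 = 66.5625
  smooth-fruited bitter: 355 × 3/16 = 66.5625
  smooth-fruited non-bitter: 355 × 1/16 = 22.1875
χ² = Σ (O − E)² / E
  spiny-fruited bitter: (227 − 199.6875)² / 199.6875 = 3.7357
  spiny-fruited non-bitter: (45 − 66.5625)² / 66.5625 = 6.9850
  smooth-fruited bitter: (65 − 66.5625)² / 66.5625 = 0.0367
  smooth-fruited non-bitter: (18 − 22.1875)² / 22.1875 = 0.7903
χ² = 3.7357 + 6.9850 + 0.0367 + 0.7903 = 11.5477 ≈ 11.548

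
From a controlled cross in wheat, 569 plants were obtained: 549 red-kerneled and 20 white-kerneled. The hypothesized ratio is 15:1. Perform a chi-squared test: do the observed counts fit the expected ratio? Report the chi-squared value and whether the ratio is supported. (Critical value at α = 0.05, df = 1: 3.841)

7.264; not consistent

Under the 15:1 hypothesis (Σ ratio = 16, N = 569):
  red-kerneled: 569 × 15/16 = 533.4375
  white-kerneled: 569 × 1/16 = 35.5625
χ² = Σ (O − E)² / E
  red-kerneled: (549 − 533.4375)² / 533.4375 = 0.4540
  white-kerneled: (20 − 35.5625)² / 35.5625 = 6.8103
χ² = 0.4540 + 6.8103 = 7.2643 ≈ 7.264
Degrees of freedom = 2 − 1 = 1; critical value at α = 0.05 is 3.841.
Since 7.264 > 3.841, we reject the null hypothesis — the data do not fit the 15:1 ratio.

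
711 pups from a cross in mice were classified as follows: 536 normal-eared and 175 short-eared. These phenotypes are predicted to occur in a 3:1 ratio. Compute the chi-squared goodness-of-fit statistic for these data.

Under the 3:1 hypothesis (Σ ratio = 4, N = 711):
  normal-eared: 711 × 3/4 = 533.25
  short-eared: 711 × 1/4 = 177.75
χ² = Σ (O − E)² / E
  normal-eared: (536 − 533.25)² / 533.25 = 0.0142
  short-eared: (175 − 177.75)² / 177.75 = 0.0425
χ² = 0.0142 + 0.0425 = 0.0567 ≈ 0.057

0.057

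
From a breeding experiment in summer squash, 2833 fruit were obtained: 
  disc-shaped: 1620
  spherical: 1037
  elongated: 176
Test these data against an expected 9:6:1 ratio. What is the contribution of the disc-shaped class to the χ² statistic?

Total ratio parts = 16. Expected numbers out of 2833:
  disc-shaped: 2833 × 9/16 = 1593.5625
  spherical: 2833 × 6/16 = 1062.375
  elongated: 2833 × 1/16 = 177.0625
Contribution of disc-shaped: (1620 − 1593.5625)² / 1593.5625 = 0.4386

0.439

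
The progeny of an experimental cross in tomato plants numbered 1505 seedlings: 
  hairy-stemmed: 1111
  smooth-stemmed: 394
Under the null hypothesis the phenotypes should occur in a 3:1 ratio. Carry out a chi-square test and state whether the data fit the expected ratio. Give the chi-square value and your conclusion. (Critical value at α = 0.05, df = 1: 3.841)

Total ratio parts = 4. Expected numbers out of 1505:
  hairy-stemmed: 1505 × 3/4 = 1128.75
  smooth-stemmed: 1505 × 1/4 = 376.25
χ² = Σ (O − E)² / E
  hairy-stemmed: (1111 − 1128.75)² / 1128.75 = 0.2791
  smooth-stemmed: (394 − 376.25)² / 376.25 = 0.8374
χ² = 0.2791 + 0.8374 = 1.1165 ≈ 1.117
Degrees of freedom = 2 − 1 = 1; critical value at α = 0.05 is 3.841.
Since 1.117 < 3.841, we fail to reject the null hypothesis — the data are consistent with the 3:1 ratio.

1.117; consistent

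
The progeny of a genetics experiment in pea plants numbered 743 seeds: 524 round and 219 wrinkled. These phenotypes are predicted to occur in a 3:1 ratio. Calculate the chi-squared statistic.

Total ratio parts = 4. Expected numbers out of 743:
  round: 743 × 3/4 = 557.25
  wrinkled: 743 × 1/4 = 185.75
χ² = Σ (O − E)² / E
  round: (524 − 557.25)² / 557.25 = 1.9840
  wrinkled: (219 − 185.75)² / 185.75 = 5.9519
χ² = 1.9840 + 5.9519 = 7.9359 ≈ 7.936

7.936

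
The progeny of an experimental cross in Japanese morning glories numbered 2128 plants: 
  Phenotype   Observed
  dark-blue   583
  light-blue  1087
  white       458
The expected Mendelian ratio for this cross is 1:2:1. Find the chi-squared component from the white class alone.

10.293

Total ratio parts = 4. Expected numbers out of 2128:
  dark-blue: 2128 × 1/4 = 532
  light-blue: 2128 × 2/4 = 1064
  white: 2128 × 1/4 = 532
Contribution of white: (458 − 532)² / 532 = 10.2932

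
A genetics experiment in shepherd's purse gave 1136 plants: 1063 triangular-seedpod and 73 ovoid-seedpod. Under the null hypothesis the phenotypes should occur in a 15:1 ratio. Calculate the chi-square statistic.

The 15:1 ratio has 16 parts, so with N = 1136 the expected counts are:
  triangular-seedpod: 1136 × 15/16 = 1065
  ovoid-seedpod: 1136 × 1/16 = 71
χ² = Σ (O − E)² / E
  triangular-seedpod: (1063 − 1065)² / 1065 = 0.0038
  ovoid-seedpod: (73 − 71)² / 71 = 0.0563
χ² = 0.0038 + 0.0563 = 0.0601 ≈ 0.060

0.060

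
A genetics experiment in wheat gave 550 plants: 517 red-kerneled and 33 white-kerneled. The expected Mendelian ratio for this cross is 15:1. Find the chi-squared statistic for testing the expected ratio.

Total ratio parts = 16. Expected numbers out of 550:
  red-kerneled: 550 × 15/16 = 515.625
  white-kerneled: 550 × 1/16 = 34.375
χ² = Σ (O − E)² / E
  red-kerneled: (517 − 515.625)² / 515.625 = 0.0037
  white-kerneled: (33 − 34.375)² / 34.375 = 0.0550
χ² = 0.0037 + 0.0550 = 0.0587 ≈ 0.059

0.059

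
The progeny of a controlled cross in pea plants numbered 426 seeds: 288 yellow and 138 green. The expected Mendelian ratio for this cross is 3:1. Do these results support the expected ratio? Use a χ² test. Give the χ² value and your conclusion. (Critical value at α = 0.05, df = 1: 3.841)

12.423; not consistent

Under the 3:1 hypothesis (Σ ratio = 4, N = 426):
  yellow: 426 × 3/4 = 319.5
  green: 426 × 1/4 = 106.5
χ² = Σ (O − E)² / E
  yellow: (288 − 319.5)² / 319.5 = 3.1056
  green: (138 − 106.5)² / 106.5 = 9.3169
χ² = 3.1056 + 9.3169 = 12.4225 ≈ 12.423
Degrees of freedom = 2 − 1 = 1; critical value at α = 0.05 is 3.841.
Since 12.423 > 3.841, we reject the null hypothesis — the data do not fit the 3:1 ratio.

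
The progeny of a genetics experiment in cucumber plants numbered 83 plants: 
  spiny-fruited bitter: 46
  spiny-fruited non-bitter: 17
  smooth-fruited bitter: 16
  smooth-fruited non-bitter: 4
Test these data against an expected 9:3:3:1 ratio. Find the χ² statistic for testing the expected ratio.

Under the 9:3:3:1 hypothesis (Σ ratio = 16, N = 83):
  spiny-fruited bitter: 83 × 9/16 = 46.6875
  spiny-fruited non-bitter: 83 × 3/16 = 15.5625
  smooth-fruited bitter: 83 × 3/16 = 15.5625
  smooth-fruited non-bitter: 83 × 1/16 = 5.1875
χ² = Σ (O − E)² / E
  spiny-fruited bitter: (46 − 46.6875)² / 46.6875 = 0.0101
  spiny-fruited non-bitter: (17 − 15.5625)² / 15.5625 = 0.1328
  smooth-fruited bitter: (16 − 15.5625)² / 15.5625 = 0.0123
  smooth-fruited non-bitter: (4 − 5.1875)² / 5.1875 = 0.2718
χ² = 0.0101 + 0.1328 + 0.0123 + 0.2718 = 0.427

0.427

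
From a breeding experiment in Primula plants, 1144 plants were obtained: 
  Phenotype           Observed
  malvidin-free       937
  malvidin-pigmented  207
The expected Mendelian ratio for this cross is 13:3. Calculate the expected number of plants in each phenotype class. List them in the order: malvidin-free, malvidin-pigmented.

Total ratio parts = 16. Expected numbers out of 1144:
  malvidin-free: 1144 × 13/16 = 929.5
  malvidin-pigmented: 1144 × 3/16 = 214.5

929.5, 214.5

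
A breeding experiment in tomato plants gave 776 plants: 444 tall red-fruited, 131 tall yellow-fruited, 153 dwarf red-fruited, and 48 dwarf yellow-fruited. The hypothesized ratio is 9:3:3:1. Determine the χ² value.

1.966

Under the 9:3:3:1 hypothesis (Σ ratio = 16, N = 776):
  tall red-fruited: 776 × 9/16 = 436.5
  tall yellow-fruited: 776 × 3/16 = 145.5
  dwarf red-fruited: 776 × 3/16 = 145.5
  dwarf yellow-fruited: 776 × 1/16 = 48.5
χ² = Σ (O − E)² / E
  tall red-fruited: (444 − 436.5)² / 436.5 = 0.1289
  tall yellow-fruited: (131 − 145.5)² / 145.5 = 1.4450
  dwarf red-fruited: (153 − 145.5)² / 145.5 = 0.3866
  dwarf yellow-fruited: (48 − 48.5)² / 48.5 = 0.0052
χ² = 0.1289 + 1.4450 + 0.3866 + 0.0052 = 1.9657 ≈ 1.966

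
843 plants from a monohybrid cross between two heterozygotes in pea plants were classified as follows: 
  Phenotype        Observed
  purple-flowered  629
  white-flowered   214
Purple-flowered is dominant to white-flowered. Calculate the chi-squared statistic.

0.067

For a monohybrid cross between heterozygotes with complete dominance, the expected phenotypic ratio is 3:1.
Total ratio parts = 4. Expected numbers out of 843:
  purple-flowered: 843 × 3/4 = 632.25
  white-flowered: 843 × 1/4 = 210.75
χ² = Σ (O − E)² / E
  purple-flowered: (629 − 632.25)² / 632.25 = 0.0167
  white-flowered: (214 − 210.75)² / 210.75 = 0.0501
χ² = 0.0167 + 0.0501 = 0.0668 ≈ 0.067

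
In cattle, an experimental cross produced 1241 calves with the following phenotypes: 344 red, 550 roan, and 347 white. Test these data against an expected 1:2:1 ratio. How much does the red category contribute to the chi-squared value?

Under the 1:2:1 hypothesis (Σ ratio = 4, N = 1241):
  red: 1241 × 1/4 = 310.25
  roan: 1241 × 2/4 = 620.5
  white: 1241 × 1/4 = 310.25
Contribution of red: (344 − 310.25)² / 310.25 = 3.6714

3.671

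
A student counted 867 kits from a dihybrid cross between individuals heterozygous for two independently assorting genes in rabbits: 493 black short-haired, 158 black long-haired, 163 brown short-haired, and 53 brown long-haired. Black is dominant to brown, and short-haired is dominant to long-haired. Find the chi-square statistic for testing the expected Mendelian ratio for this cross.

A dihybrid F₂ with independent assortment and complete dominance at both loci gives a 9:3:3:1 phenotypic ratio.
Expected counts for N = 867 under a 9:3:3:1 ratio (total parts = 16):
  black short-haired: 867 × 9/16 = 487.6875
  black long-haired: 867 × 3/16 = 162.5625
  brown short-haired: 867 × 3/16 = 162.5625
  brown long-haired: 867 × 1/16 = 54.1875
χ² = Σ (O − E)² / E
  black short-haired: (493 − 487.6875)² / 487.6875 = 0.0579
  black long-haired: (158 − 162.5625)² / 162.5625 = 0.1281
  brown short-haired: (163 − 162.5625)² / 162.5625 = 0.0012
  brown long-haired: (53 − 54.1875)² / 54.1875 = 0.0260
χ² = 0.0579 + 0.1281 + 0.0012 + 0.0260 = 0.2132 ≈ 0.213

0.213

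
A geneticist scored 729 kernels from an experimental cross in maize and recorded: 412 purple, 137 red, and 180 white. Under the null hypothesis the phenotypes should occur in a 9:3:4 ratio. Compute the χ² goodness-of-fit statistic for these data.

0.038

The 9:3:4 ratio has 16 parts, so with N = 729 the expected counts are:
  purple: 729 × 9/16 = 410.0625
  red: 729 × 3/16 = 136.6875
  white: 729 × 4/16 = 182.25
χ² = Σ (O − E)² / E
  purple: (412 − 410.0625)² / 410.0625 = 0.0092
  red: (137 − 136.6875)² / 136.6875 = 0.0007
  white: (180 − 182.25)² / 182.25 = 0.0278
χ² = 0.0092 + 0.0007 + 0.0278 = 0.0377 ≈ 0.038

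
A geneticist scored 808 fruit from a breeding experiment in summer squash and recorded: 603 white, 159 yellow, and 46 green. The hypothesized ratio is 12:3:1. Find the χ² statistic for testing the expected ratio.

The 12:3:1 ratio has 16 parts, so with N = 808 the expected counts are:
  white: 808 × 12/16 = 606
  yellow: 808 × 3/16 = 151.5
  green: 808 × 1/16 = 50.5
χ² = Σ (O − E)² / E
  white: (603 − 606)² / 606 = 0.0149
  yellow: (159 − 151.5)² / 151.5 = 0.3713
  green: (46 − 50.5)² / 50.5 = 0.4010
χ² = 0.0149 + 0.3713 + 0.4010 = 0.7872 ≈ 0.787

0.787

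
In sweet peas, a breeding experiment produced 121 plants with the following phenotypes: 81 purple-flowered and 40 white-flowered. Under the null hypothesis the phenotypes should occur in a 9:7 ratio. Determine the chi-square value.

5.621

The 9:7 ratio has 16 parts, so with N = 121 the expected counts are:
  purple-flowered: 121 × 9/16 = 68.0625
  white-flowered: 121 × 7/16 = 52.9375
χ² = Σ (O − E)² / E
  purple-flowered: (81 − 68.0625)² / 68.0625 = 2.4592
  white-flowered: (40 − 52.9375)² / 52.9375 = 3.1618
χ² = 2.4592 + 3.1618 = 5.621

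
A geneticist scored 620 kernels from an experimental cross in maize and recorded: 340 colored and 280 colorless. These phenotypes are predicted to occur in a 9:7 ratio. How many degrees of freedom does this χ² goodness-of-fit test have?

A goodness-of-fit test with 2 phenotype classes has df = 2 − 1 = 1.

1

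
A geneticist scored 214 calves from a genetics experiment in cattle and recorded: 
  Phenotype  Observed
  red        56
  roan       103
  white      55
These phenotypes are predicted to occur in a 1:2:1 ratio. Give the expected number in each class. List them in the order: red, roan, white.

Under the 1:2:1 hypothesis (Σ ratio = 4, N = 214):
  red: 214 × 1/4 = 53.5
  roan: 214 × 2/4 = 107
  white: 214 × 1/4 = 53.5

53.5, 107, 53.5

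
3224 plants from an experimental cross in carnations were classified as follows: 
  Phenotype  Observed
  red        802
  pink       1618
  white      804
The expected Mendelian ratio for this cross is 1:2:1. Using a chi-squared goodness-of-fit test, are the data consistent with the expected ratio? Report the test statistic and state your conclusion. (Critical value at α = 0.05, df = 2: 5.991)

0.047; consistent

Total ratio parts = 4. Expected numbers out of 3224:
  red: 3224 × 1/4 = 806
  pink: 3224 × 2/4 = 1612
  white: 3224 × 1/4 = 806
χ² = Σ (O − E)² / E
  red: (802 − 806)² / 806 = 0.0199
  pink: (1618 − 1612)² / 1612 = 0.0223
  white: (804 − 806)² / 806 = 0.0050
χ² = 0.0199 + 0.0223 + 0.0050 = 0.0472 ≈ 0.047
Degrees of freedom = 3 − 1 = 2; critical value at α = 0.05 is 5.991.
Since 0.047 < 5.991, we fail to reject the null hypothesis — the data are consistent with the 1:2:1 ratio.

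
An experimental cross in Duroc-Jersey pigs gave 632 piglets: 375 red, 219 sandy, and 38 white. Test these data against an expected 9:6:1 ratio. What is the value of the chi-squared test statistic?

2.494

Total ratio parts = 16. Expected numbers out of 632:
  red: 632 × 9/16 = 355.5
  sandy: 632 × 6/16 = 237
  white: 632 × 1/16 = 39.5
χ² = Σ (O − E)² / E
  red: (375 − 355.5)² / 355.5 = 1.0696
  sandy: (219 − 237)² / 237 = 1.3671
  white: (38 − 39.5)² / 39.5 = 0.0570
χ² = 1.0696 + 1.3671 + 0.0570 = 2.4937 ≈ 2.494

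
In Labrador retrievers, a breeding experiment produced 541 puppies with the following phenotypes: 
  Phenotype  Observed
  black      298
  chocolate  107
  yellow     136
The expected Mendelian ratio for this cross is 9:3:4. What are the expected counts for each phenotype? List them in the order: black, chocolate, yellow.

304.3125, 101.4375, 135.25

Total ratio parts = 16. Expected numbers out of 541:
  black: 541 × 9/16 = 304.3125
  chocolate: 541 × 3/16 = 101.4375
  yellow: 541 × 4/16 = 135.25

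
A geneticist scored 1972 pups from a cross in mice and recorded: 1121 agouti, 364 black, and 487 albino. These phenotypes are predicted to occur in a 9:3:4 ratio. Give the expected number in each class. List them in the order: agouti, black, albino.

1109.25, 369.75, 493

The 9:3:4 ratio has 16 parts, so with N = 1972 the expected counts are:
  agouti: 1972 × 9/16 = 1109.25
  black: 1972 × 3/16 = 369.75
  albino: 1972 × 4/16 = 493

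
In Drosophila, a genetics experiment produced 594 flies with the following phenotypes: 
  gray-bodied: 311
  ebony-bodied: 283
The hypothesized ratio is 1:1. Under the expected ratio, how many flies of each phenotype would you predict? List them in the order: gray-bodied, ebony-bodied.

297, 297

Expected counts for N = 594 under a 1:1 ratio (total parts = 2):
  gray-bodied: 594 × 1/2 = 297
  ebony-bodied: 594 × 1/2 = 297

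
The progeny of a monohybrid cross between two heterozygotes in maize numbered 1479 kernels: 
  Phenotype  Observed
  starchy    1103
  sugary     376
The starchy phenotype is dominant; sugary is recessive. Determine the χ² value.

For a monohybrid cross between heterozygotes with complete dominance, the expected phenotypic ratio is 3:1.
The 3:1 ratio has 4 parts, so with N = 1479 the expected counts are:
  starchy: 1479 × 3/4 = 1109.25
  sugary: 1479 × 1/4 = 369.75
χ² = Σ (O − E)² / E
  starchy: (1103 − 1109.25)² / 1109.25 = 0.0352
  sugary: (376 − 369.75)² / 369.75 = 0.1056
χ² = 0.0352 + 0.1056 = 0.1408 ≈ 0.141

0.141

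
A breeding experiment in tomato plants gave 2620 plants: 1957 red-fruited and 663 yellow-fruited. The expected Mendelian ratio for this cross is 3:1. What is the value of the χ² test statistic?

The 3:1 ratio has 4 parts, so with N = 2620 the expected counts are:
  red-fruited: 2620 × 3/4 = 1965
  yellow-fruited: 2620 × 1/4 = 655
χ² = Σ (O − E)² / E
  red-fruited: (1957 − 1965)² / 1965 = 0.0326
  yellow-fruited: (663 − 655)² / 655 = 0.0977
χ² = 0.0326 + 0.0977 = 0.1303 ≈ 0.130

0.130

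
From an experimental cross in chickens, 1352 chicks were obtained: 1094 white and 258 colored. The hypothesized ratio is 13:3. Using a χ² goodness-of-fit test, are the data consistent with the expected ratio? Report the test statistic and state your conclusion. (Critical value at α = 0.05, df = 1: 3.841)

0.098; consistent

Under the 13:3 hypothesis (Σ ratio = 16, N = 1352):
  white: 1352 × 13/16 = 1098.5
  colored: 1352 × 3/16 = 253.5
χ² = Σ (O − E)² / E
  white: (1094 − 1098.5)² / 1098.5 = 0.0184
  colored: (258 − 253.5)² / 253.5 = 0.0799
χ² = 0.0184 + 0.0799 = 0.0983 ≈ 0.098
Degrees of freedom = 2 − 1 = 1; critical value at α = 0.05 is 3.841.
Since 0.098 < 3.841, we fail to reject the null hypothesis — the data are consistent with the 13:3 ratio.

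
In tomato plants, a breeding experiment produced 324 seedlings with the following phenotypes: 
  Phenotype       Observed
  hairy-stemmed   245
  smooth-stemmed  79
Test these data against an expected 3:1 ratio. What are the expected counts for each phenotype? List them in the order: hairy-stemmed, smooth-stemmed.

The 3:1 ratio has 4 parts, so with N = 324 the expected counts are:
  hairy-stemmed: 324 × 3/4 = 243
  smooth-stemmed: 324 × 1/4 = 81

243, 81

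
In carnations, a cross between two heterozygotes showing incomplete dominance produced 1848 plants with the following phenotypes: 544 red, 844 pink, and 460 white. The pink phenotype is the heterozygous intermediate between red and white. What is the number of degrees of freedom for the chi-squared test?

With incomplete dominance, a heterozygote × heterozygote cross gives a 1:2:1 phenotypic ratio.
A goodness-of-fit test with 3 phenotype classes has df = 3 − 1 = 2.

2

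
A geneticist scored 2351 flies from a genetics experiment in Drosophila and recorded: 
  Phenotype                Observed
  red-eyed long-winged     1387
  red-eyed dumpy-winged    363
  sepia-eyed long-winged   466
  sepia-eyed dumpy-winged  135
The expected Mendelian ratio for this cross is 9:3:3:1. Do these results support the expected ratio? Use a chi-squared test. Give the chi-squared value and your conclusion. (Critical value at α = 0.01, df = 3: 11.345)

The 9:3:3:1 ratio has 16 parts, so with N = 2351 the expected counts are:
  red-eyed long-winged: 2351 × 9/16 = 1322.4375
  red-eyed dumpy-winged: 2351 × 3/16 = 440.8125
  sepia-eyed long-winged: 2351 × 3/16 = 440.8125
  sepia-eyed dumpy-winged: 2351 × 1/16 = 146.9375
χ² = Σ (O − E)² / E
  red-eyed long-winged: (1387 − 1322.4375)² / 1322.4375 = 3.1520
  red-eyed dumpy-winged: (363 − 440.8125)² / 440.8125 = 13.7355
  sepia-eyed long-winged: (466 − 440.8125)² / 440.8125 = 1.4392
  sepia-eyed dumpy-winged: (135 − 146.9375)² / 146.9375 = 0.9698
χ² = 3.1520 + 13.7355 + 1.4392 + 0.9698 = 19.2965 ≈ 19.297
Degrees of freedom = 4 − 1 = 3; critical value at α = 0.01 is 11.345.
Since 19.297 > 11.345, we reject the null hypothesis — the data do not fit the 9:3:3:1 ratio.

19.297; not consistent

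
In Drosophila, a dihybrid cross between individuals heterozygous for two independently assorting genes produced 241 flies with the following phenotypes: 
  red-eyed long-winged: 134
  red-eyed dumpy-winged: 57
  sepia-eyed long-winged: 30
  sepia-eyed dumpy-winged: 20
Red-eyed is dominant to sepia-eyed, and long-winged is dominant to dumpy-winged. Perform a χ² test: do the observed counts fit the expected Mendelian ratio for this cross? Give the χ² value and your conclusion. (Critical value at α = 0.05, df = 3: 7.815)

A dihybrid F₂ with independent assortment and complete dominance at both loci gives a 9:3:3:1 phenotypic ratio.
Expected counts for N = 241 under a 9:3:3:1 ratio (total parts = 16):
  red-eyed long-winged: 241 × 9/16 = 135.5625
  red-eyed dumpy-winged: 241 × 3/16 = 45.1875
  sepia-eyed long-winged: 241 × 3/16 = 45.1875
  sepia-eyed dumpy-winged: 241 × 1/16 = 15.0625
χ² = Σ (O − E)² / E
  red-eyed long-winged: (134 − 135.5625)² / 135.5625 = 0.0180
  red-eyed dumpy-winged: (57 − 45.1875)² / 45.1875 = 3.0879
  sepia-eyed long-winged: (30 − 45.1875)² / 45.1875 = 5.1045
  sepia-eyed dumpy-winged: (20 − 15.0625)² / 15.0625 = 1.6185
χ² = 0.0180 + 3.0879 + 5.1045 + 1.6185 = 9.8289 ≈ 9.829
Degrees of freedom = 4 − 1 = 3; critical value at α = 0.05 is 7.815.
Since 9.829 > 7.815, we reject the null hypothesis — the data do not fit the 9:3:3:1 ratio.

9.829; not consistent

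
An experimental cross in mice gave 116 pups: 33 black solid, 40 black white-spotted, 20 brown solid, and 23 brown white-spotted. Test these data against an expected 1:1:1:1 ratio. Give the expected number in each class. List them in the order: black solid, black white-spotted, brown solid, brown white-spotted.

Expected counts for N = 116 under a 1:1:1:1 ratio (total parts = 4):
  black solid: 116 × 1/4 = 29
  black white-spotted: 116 × 1/4 = 29
  brown solid: 116 × 1/4 = 29
  brown white-spotted: 116 × 1/4 = 29

29, 29, 29, 29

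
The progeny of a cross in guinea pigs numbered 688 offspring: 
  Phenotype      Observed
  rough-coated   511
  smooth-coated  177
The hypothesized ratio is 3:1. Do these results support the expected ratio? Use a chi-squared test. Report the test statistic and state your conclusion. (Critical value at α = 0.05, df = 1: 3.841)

Under the 3:1 hypothesis (Σ ratio = 4, N = 688):
  rough-coated: 688 × 3/4 = 516
  smooth-coated: 688 × 1/4 = 172
χ² = Σ (O − E)² / E
  rough-coated: (511 − 516)² / 516 = 0.0484
  smooth-coated: (177 − 172)² / 172 = 0.1453
χ² = 0.0484 + 0.1453 = 0.1937 ≈ 0.194
Degrees of freedom = 2 − 1 = 1; critical value at α = 0.05 is 3.841.
Since 0.194 < 3.841, we fail to reject the null hypothesis — the data are consistent with the 3:1 ratio.

0.194; consistent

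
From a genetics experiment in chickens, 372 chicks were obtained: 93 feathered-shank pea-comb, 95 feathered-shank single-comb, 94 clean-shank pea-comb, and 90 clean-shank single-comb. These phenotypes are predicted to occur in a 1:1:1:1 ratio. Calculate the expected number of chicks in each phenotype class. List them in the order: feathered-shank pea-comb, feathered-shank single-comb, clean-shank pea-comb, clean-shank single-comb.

Under the 1:1:1:1 hypothesis (Σ ratio = 4, N = 372):
  feathered-shank pea-comb: 372 × 1/4 = 93
  feathered-shank single-comb: 372 × 1/4 = 93
  clean-shank pea-comb: 372 × 1/4 = 93
  clean-shank single-comb: 372 × 1/4 = 93

93, 93, 93, 93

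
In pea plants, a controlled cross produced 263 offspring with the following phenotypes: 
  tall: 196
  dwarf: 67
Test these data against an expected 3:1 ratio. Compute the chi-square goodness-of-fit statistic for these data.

0.032

Under the 3:1 hypothesis (Σ ratio = 4, N = 263):
  tall: 263 × 3/4 = 197.25
  dwarf: 263 × 1/4 = 65.75
χ² = Σ (O − E)² / E
  tall: (196 − 197.25)² / 197.25 = 0.0079
  dwarf: (67 − 65.75)² / 65.75 = 0.0238
χ² = 0.0079 + 0.0238 = 0.0317 ≈ 0.032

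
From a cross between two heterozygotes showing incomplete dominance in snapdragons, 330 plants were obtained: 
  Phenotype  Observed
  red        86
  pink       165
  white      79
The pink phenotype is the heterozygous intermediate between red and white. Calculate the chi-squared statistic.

0.297

With incomplete dominance, a heterozygote × heterozygote cross gives a 1:2:1 phenotypic ratio.
Expected counts for N = 330 under a 1:2:1 ratio (total parts = 4):
  red: 330 × 1/4 = 82.5
  pink: 330 × 2/4 = 165
  white: 330 × 1/4 = 82.5
χ² = Σ (O − E)² / E
  red: (86 − 82.5)² / 82.5 = 0.1485
  pink: (165 − 165)² / 165 = 0.0000
  white: (79 − 82.5)² / 82.5 = 0.1485
χ² = 0.1485 + 0.0000 + 0.1485 = 0.297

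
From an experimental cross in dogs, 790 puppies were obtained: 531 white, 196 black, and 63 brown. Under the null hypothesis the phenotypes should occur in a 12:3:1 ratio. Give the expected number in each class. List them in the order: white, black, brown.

Total ratio parts = 16. Expected numbers out of 790:
  white: 790 × 12/16 = 592.5
  black: 790 × 3/16 = 148.125
  brown: 790 × 1/16 = 49.375

592.5, 148.125, 49.375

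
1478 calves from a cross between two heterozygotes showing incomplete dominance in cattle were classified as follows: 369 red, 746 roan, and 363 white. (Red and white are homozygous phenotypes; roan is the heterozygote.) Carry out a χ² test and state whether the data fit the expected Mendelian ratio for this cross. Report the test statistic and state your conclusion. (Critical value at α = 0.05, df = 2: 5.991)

0.181; consistent

With incomplete dominance, a heterozygote × heterozygote cross gives a 1:2:1 phenotypic ratio.
The 1:2:1 ratio has 4 parts, so with N = 1478 the expected counts are:
  red: 1478 × 1/4 = 369.5
  roan: 1478 × 2/4 = 739
  white: 1478 × 1/4 = 369.5
χ² = Σ (O − E)² / E
  red: (369 − 369.5)² / 369.5 = 0.0007
  roan: (746 − 739)² / 739 = 0.0663
  white: (363 − 369.5)² / 369.5 = 0.1143
χ² = 0.0007 + 0.0663 + 0.1143 = 0.1813 ≈ 0.181
Degrees of freedom = 3 − 1 = 2; critical value at α = 0.05 is 5.991.
Since 0.181 < 5.991, we fail to reject the null hypothesis — the data are consistent with the 1:2:1 ratio.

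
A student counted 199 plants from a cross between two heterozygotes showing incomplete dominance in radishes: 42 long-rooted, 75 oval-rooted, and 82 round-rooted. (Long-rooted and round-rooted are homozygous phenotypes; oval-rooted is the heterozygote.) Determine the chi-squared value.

28.146

With incomplete dominance, a heterozygote × heterozygote cross gives a 1:2:1 phenotypic ratio.
Expected counts for N = 199 under a 1:2:1 ratio (total parts = 4):
  long-rooted: 199 × 1/4 = 49.75
  oval-rooted: 199 × 2/4 = 99.5
  round-rooted: 199 × 1/4 = 49.75
χ² = Σ (O − E)² / E
  long-rooted: (42 − 49.75)² / 49.75 = 1.2073
  oval-rooted: (75 − 99.5)² / 99.5 = 6.0327
  round-rooted: (82 − 49.75)² / 49.75 = 20.9058
χ² = 1.2073 + 6.0327 + 20.9058 = 28.1458 ≈ 28.146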